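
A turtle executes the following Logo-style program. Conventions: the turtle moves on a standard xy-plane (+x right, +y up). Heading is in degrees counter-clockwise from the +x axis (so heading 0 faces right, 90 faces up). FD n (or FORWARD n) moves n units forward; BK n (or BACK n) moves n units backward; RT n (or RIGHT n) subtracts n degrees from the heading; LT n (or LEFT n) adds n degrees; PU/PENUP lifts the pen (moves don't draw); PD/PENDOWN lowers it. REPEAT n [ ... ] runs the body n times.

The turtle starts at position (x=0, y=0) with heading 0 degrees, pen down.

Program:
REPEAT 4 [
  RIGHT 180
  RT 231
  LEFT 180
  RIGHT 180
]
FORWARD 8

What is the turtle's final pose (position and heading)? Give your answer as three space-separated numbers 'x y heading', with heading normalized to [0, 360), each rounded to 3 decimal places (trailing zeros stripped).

Executing turtle program step by step:
Start: pos=(0,0), heading=0, pen down
REPEAT 4 [
  -- iteration 1/4 --
  RT 180: heading 0 -> 180
  RT 231: heading 180 -> 309
  LT 180: heading 309 -> 129
  RT 180: heading 129 -> 309
  -- iteration 2/4 --
  RT 180: heading 309 -> 129
  RT 231: heading 129 -> 258
  LT 180: heading 258 -> 78
  RT 180: heading 78 -> 258
  -- iteration 3/4 --
  RT 180: heading 258 -> 78
  RT 231: heading 78 -> 207
  LT 180: heading 207 -> 27
  RT 180: heading 27 -> 207
  -- iteration 4/4 --
  RT 180: heading 207 -> 27
  RT 231: heading 27 -> 156
  LT 180: heading 156 -> 336
  RT 180: heading 336 -> 156
]
FD 8: (0,0) -> (-7.308,3.254) [heading=156, draw]
Final: pos=(-7.308,3.254), heading=156, 1 segment(s) drawn

Answer: -7.308 3.254 156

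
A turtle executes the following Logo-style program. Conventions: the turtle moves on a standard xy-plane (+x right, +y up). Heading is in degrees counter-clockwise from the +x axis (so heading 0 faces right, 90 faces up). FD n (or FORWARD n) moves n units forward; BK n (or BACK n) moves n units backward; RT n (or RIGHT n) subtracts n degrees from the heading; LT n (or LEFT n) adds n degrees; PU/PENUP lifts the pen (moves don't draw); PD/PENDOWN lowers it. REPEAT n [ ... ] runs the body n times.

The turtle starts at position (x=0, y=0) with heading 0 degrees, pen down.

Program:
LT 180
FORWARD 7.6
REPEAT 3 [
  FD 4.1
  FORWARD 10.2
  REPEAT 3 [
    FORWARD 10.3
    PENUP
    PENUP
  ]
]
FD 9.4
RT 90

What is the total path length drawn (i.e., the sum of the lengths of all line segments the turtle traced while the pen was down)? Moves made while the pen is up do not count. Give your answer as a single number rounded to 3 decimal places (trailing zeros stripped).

Executing turtle program step by step:
Start: pos=(0,0), heading=0, pen down
LT 180: heading 0 -> 180
FD 7.6: (0,0) -> (-7.6,0) [heading=180, draw]
REPEAT 3 [
  -- iteration 1/3 --
  FD 4.1: (-7.6,0) -> (-11.7,0) [heading=180, draw]
  FD 10.2: (-11.7,0) -> (-21.9,0) [heading=180, draw]
  REPEAT 3 [
    -- iteration 1/3 --
    FD 10.3: (-21.9,0) -> (-32.2,0) [heading=180, draw]
    PU: pen up
    PU: pen up
    -- iteration 2/3 --
    FD 10.3: (-32.2,0) -> (-42.5,0) [heading=180, move]
    PU: pen up
    PU: pen up
    -- iteration 3/3 --
    FD 10.3: (-42.5,0) -> (-52.8,0) [heading=180, move]
    PU: pen up
    PU: pen up
  ]
  -- iteration 2/3 --
  FD 4.1: (-52.8,0) -> (-56.9,0) [heading=180, move]
  FD 10.2: (-56.9,0) -> (-67.1,0) [heading=180, move]
  REPEAT 3 [
    -- iteration 1/3 --
    FD 10.3: (-67.1,0) -> (-77.4,0) [heading=180, move]
    PU: pen up
    PU: pen up
    -- iteration 2/3 --
    FD 10.3: (-77.4,0) -> (-87.7,0) [heading=180, move]
    PU: pen up
    PU: pen up
    -- iteration 3/3 --
    FD 10.3: (-87.7,0) -> (-98,0) [heading=180, move]
    PU: pen up
    PU: pen up
  ]
  -- iteration 3/3 --
  FD 4.1: (-98,0) -> (-102.1,0) [heading=180, move]
  FD 10.2: (-102.1,0) -> (-112.3,0) [heading=180, move]
  REPEAT 3 [
    -- iteration 1/3 --
    FD 10.3: (-112.3,0) -> (-122.6,0) [heading=180, move]
    PU: pen up
    PU: pen up
    -- iteration 2/3 --
    FD 10.3: (-122.6,0) -> (-132.9,0) [heading=180, move]
    PU: pen up
    PU: pen up
    -- iteration 3/3 --
    FD 10.3: (-132.9,0) -> (-143.2,0) [heading=180, move]
    PU: pen up
    PU: pen up
  ]
]
FD 9.4: (-143.2,0) -> (-152.6,0) [heading=180, move]
RT 90: heading 180 -> 90
Final: pos=(-152.6,0), heading=90, 4 segment(s) drawn

Segment lengths:
  seg 1: (0,0) -> (-7.6,0), length = 7.6
  seg 2: (-7.6,0) -> (-11.7,0), length = 4.1
  seg 3: (-11.7,0) -> (-21.9,0), length = 10.2
  seg 4: (-21.9,0) -> (-32.2,0), length = 10.3
Total = 32.2

Answer: 32.2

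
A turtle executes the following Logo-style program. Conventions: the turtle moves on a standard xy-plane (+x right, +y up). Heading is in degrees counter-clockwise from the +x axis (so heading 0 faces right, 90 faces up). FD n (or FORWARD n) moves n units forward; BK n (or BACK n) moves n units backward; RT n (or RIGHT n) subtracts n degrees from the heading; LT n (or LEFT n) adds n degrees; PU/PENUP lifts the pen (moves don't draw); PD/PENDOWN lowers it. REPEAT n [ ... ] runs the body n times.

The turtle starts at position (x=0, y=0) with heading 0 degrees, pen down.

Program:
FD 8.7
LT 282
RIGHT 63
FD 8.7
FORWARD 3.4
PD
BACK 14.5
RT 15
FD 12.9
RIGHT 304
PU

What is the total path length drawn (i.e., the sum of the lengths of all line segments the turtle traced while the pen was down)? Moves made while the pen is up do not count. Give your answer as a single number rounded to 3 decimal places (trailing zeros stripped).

Answer: 48.2

Derivation:
Executing turtle program step by step:
Start: pos=(0,0), heading=0, pen down
FD 8.7: (0,0) -> (8.7,0) [heading=0, draw]
LT 282: heading 0 -> 282
RT 63: heading 282 -> 219
FD 8.7: (8.7,0) -> (1.939,-5.475) [heading=219, draw]
FD 3.4: (1.939,-5.475) -> (-0.703,-7.615) [heading=219, draw]
PD: pen down
BK 14.5: (-0.703,-7.615) -> (10.565,1.51) [heading=219, draw]
RT 15: heading 219 -> 204
FD 12.9: (10.565,1.51) -> (-1.22,-3.737) [heading=204, draw]
RT 304: heading 204 -> 260
PU: pen up
Final: pos=(-1.22,-3.737), heading=260, 5 segment(s) drawn

Segment lengths:
  seg 1: (0,0) -> (8.7,0), length = 8.7
  seg 2: (8.7,0) -> (1.939,-5.475), length = 8.7
  seg 3: (1.939,-5.475) -> (-0.703,-7.615), length = 3.4
  seg 4: (-0.703,-7.615) -> (10.565,1.51), length = 14.5
  seg 5: (10.565,1.51) -> (-1.22,-3.737), length = 12.9
Total = 48.2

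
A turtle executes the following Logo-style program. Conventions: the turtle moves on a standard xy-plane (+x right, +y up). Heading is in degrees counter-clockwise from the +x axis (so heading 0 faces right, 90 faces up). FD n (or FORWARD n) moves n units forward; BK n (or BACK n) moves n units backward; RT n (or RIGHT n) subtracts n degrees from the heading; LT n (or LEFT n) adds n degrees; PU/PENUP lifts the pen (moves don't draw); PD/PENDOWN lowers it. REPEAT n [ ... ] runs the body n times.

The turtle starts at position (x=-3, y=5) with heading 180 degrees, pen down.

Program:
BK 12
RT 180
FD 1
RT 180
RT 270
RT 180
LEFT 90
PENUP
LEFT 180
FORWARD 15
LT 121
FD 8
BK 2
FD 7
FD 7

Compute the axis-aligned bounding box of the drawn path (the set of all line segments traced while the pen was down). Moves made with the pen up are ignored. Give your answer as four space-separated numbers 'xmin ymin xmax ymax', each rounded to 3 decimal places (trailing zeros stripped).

Answer: -3 5 10 5

Derivation:
Executing turtle program step by step:
Start: pos=(-3,5), heading=180, pen down
BK 12: (-3,5) -> (9,5) [heading=180, draw]
RT 180: heading 180 -> 0
FD 1: (9,5) -> (10,5) [heading=0, draw]
RT 180: heading 0 -> 180
RT 270: heading 180 -> 270
RT 180: heading 270 -> 90
LT 90: heading 90 -> 180
PU: pen up
LT 180: heading 180 -> 0
FD 15: (10,5) -> (25,5) [heading=0, move]
LT 121: heading 0 -> 121
FD 8: (25,5) -> (20.88,11.857) [heading=121, move]
BK 2: (20.88,11.857) -> (21.91,10.143) [heading=121, move]
FD 7: (21.91,10.143) -> (18.305,16.143) [heading=121, move]
FD 7: (18.305,16.143) -> (14.699,22.143) [heading=121, move]
Final: pos=(14.699,22.143), heading=121, 2 segment(s) drawn

Segment endpoints: x in {-3, 9, 10}, y in {5, 5}
xmin=-3, ymin=5, xmax=10, ymax=5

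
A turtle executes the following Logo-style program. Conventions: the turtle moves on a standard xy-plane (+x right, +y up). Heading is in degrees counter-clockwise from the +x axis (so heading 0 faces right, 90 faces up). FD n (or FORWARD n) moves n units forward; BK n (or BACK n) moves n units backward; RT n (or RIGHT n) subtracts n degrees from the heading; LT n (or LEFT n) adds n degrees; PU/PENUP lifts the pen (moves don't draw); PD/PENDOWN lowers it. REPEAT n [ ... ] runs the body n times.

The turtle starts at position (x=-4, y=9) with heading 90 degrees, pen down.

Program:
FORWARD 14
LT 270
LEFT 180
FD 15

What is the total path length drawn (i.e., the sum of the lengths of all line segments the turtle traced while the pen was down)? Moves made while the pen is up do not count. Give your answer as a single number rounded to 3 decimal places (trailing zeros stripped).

Executing turtle program step by step:
Start: pos=(-4,9), heading=90, pen down
FD 14: (-4,9) -> (-4,23) [heading=90, draw]
LT 270: heading 90 -> 0
LT 180: heading 0 -> 180
FD 15: (-4,23) -> (-19,23) [heading=180, draw]
Final: pos=(-19,23), heading=180, 2 segment(s) drawn

Segment lengths:
  seg 1: (-4,9) -> (-4,23), length = 14
  seg 2: (-4,23) -> (-19,23), length = 15
Total = 29

Answer: 29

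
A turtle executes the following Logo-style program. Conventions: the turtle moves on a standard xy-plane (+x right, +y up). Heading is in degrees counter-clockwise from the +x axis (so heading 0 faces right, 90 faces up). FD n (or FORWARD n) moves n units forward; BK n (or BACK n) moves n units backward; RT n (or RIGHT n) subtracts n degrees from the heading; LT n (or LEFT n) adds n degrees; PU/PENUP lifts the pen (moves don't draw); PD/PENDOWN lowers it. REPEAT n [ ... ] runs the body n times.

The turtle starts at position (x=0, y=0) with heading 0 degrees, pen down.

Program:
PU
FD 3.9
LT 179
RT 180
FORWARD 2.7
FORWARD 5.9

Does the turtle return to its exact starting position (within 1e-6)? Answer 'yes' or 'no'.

Executing turtle program step by step:
Start: pos=(0,0), heading=0, pen down
PU: pen up
FD 3.9: (0,0) -> (3.9,0) [heading=0, move]
LT 179: heading 0 -> 179
RT 180: heading 179 -> 359
FD 2.7: (3.9,0) -> (6.6,-0.047) [heading=359, move]
FD 5.9: (6.6,-0.047) -> (12.499,-0.15) [heading=359, move]
Final: pos=(12.499,-0.15), heading=359, 0 segment(s) drawn

Start position: (0, 0)
Final position: (12.499, -0.15)
Distance = 12.5; >= 1e-6 -> NOT closed

Answer: no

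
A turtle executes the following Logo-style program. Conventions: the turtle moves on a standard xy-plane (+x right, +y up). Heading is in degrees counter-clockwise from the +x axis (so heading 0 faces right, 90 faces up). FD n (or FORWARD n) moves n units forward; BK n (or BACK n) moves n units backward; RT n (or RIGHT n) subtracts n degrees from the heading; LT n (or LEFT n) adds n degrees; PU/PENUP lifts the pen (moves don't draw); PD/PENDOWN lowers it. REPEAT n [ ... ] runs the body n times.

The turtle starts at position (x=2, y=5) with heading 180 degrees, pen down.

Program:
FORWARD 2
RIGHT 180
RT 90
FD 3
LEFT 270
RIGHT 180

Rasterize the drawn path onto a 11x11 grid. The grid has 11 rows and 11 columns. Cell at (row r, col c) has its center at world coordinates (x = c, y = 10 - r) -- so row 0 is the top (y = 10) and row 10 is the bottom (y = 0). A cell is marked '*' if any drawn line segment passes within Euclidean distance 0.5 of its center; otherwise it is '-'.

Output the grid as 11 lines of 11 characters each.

Answer: -----------
-----------
-----------
-----------
-----------
***--------
*----------
*----------
*----------
-----------
-----------

Derivation:
Segment 0: (2,5) -> (0,5)
Segment 1: (0,5) -> (0,2)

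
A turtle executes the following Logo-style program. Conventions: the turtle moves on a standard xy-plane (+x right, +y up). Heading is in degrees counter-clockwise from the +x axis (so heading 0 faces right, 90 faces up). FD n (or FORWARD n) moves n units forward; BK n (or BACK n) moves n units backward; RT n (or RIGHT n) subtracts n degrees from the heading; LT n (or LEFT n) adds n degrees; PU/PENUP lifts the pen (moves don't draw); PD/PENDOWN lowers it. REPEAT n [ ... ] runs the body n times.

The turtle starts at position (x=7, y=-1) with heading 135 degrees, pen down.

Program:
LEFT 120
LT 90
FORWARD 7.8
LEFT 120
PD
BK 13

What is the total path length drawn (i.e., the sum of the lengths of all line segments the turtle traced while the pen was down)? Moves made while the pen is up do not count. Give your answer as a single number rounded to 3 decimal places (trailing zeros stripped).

Executing turtle program step by step:
Start: pos=(7,-1), heading=135, pen down
LT 120: heading 135 -> 255
LT 90: heading 255 -> 345
FD 7.8: (7,-1) -> (14.534,-3.019) [heading=345, draw]
LT 120: heading 345 -> 105
PD: pen down
BK 13: (14.534,-3.019) -> (17.899,-15.576) [heading=105, draw]
Final: pos=(17.899,-15.576), heading=105, 2 segment(s) drawn

Segment lengths:
  seg 1: (7,-1) -> (14.534,-3.019), length = 7.8
  seg 2: (14.534,-3.019) -> (17.899,-15.576), length = 13
Total = 20.8

Answer: 20.8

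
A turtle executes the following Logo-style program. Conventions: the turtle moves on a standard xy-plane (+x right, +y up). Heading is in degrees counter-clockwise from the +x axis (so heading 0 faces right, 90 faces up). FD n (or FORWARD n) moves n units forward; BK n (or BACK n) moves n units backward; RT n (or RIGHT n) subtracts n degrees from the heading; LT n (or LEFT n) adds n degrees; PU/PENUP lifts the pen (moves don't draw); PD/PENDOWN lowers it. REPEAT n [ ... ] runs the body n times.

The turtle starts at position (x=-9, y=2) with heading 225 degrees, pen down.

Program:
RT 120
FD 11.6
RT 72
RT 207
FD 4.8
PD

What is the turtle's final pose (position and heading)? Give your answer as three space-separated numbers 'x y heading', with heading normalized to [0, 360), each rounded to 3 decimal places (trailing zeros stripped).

Answer: -16.776 12.703 186

Derivation:
Executing turtle program step by step:
Start: pos=(-9,2), heading=225, pen down
RT 120: heading 225 -> 105
FD 11.6: (-9,2) -> (-12.002,13.205) [heading=105, draw]
RT 72: heading 105 -> 33
RT 207: heading 33 -> 186
FD 4.8: (-12.002,13.205) -> (-16.776,12.703) [heading=186, draw]
PD: pen down
Final: pos=(-16.776,12.703), heading=186, 2 segment(s) drawn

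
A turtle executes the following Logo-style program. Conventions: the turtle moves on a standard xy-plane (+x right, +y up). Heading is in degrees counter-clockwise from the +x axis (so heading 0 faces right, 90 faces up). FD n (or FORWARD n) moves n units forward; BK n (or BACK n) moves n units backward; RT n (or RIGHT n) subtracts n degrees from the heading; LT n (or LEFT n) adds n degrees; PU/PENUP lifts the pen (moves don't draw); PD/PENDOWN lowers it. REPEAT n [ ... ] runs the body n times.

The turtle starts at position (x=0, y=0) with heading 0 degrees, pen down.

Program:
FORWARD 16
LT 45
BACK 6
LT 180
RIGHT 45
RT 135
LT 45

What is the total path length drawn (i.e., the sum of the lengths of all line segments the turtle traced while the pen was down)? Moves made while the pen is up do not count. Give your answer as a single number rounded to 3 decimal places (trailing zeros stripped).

Executing turtle program step by step:
Start: pos=(0,0), heading=0, pen down
FD 16: (0,0) -> (16,0) [heading=0, draw]
LT 45: heading 0 -> 45
BK 6: (16,0) -> (11.757,-4.243) [heading=45, draw]
LT 180: heading 45 -> 225
RT 45: heading 225 -> 180
RT 135: heading 180 -> 45
LT 45: heading 45 -> 90
Final: pos=(11.757,-4.243), heading=90, 2 segment(s) drawn

Segment lengths:
  seg 1: (0,0) -> (16,0), length = 16
  seg 2: (16,0) -> (11.757,-4.243), length = 6
Total = 22

Answer: 22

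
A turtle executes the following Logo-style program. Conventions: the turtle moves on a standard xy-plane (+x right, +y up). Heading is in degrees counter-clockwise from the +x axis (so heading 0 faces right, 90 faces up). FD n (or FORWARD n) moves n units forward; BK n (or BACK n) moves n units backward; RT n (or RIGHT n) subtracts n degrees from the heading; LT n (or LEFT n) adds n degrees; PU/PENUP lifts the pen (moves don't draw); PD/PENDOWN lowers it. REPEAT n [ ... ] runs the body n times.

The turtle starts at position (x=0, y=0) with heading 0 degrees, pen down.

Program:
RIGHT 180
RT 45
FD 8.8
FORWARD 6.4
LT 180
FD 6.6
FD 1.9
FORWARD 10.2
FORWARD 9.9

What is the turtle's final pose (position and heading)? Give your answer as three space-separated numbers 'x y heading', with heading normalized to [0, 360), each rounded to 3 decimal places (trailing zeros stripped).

Answer: 9.475 -9.475 315

Derivation:
Executing turtle program step by step:
Start: pos=(0,0), heading=0, pen down
RT 180: heading 0 -> 180
RT 45: heading 180 -> 135
FD 8.8: (0,0) -> (-6.223,6.223) [heading=135, draw]
FD 6.4: (-6.223,6.223) -> (-10.748,10.748) [heading=135, draw]
LT 180: heading 135 -> 315
FD 6.6: (-10.748,10.748) -> (-6.081,6.081) [heading=315, draw]
FD 1.9: (-6.081,6.081) -> (-4.738,4.738) [heading=315, draw]
FD 10.2: (-4.738,4.738) -> (2.475,-2.475) [heading=315, draw]
FD 9.9: (2.475,-2.475) -> (9.475,-9.475) [heading=315, draw]
Final: pos=(9.475,-9.475), heading=315, 6 segment(s) drawn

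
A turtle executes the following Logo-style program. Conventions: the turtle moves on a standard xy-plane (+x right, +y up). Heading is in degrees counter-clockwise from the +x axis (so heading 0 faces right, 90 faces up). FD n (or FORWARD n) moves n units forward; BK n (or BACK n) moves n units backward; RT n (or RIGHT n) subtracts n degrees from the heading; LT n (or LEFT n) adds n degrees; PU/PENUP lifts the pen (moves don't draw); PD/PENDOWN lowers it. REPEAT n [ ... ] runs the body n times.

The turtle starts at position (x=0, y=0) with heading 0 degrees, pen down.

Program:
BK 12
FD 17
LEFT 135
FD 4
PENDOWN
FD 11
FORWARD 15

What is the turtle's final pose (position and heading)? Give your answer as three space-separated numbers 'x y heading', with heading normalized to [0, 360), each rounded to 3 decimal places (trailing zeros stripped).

Executing turtle program step by step:
Start: pos=(0,0), heading=0, pen down
BK 12: (0,0) -> (-12,0) [heading=0, draw]
FD 17: (-12,0) -> (5,0) [heading=0, draw]
LT 135: heading 0 -> 135
FD 4: (5,0) -> (2.172,2.828) [heading=135, draw]
PD: pen down
FD 11: (2.172,2.828) -> (-5.607,10.607) [heading=135, draw]
FD 15: (-5.607,10.607) -> (-16.213,21.213) [heading=135, draw]
Final: pos=(-16.213,21.213), heading=135, 5 segment(s) drawn

Answer: -16.213 21.213 135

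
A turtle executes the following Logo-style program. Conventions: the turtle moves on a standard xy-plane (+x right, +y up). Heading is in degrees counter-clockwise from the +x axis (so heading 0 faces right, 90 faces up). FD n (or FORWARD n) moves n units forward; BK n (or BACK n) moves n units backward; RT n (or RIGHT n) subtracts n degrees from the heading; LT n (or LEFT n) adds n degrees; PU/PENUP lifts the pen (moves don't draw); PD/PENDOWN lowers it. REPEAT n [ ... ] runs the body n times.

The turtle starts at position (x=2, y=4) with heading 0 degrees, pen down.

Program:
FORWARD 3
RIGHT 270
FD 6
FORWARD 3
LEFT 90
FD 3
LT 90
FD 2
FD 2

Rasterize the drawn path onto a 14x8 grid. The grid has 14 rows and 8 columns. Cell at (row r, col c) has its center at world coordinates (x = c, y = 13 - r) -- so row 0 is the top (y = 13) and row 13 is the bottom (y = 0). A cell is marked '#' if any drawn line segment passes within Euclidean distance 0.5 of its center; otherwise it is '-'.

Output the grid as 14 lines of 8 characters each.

Answer: --####--
--#--#--
--#--#--
--#--#--
--#--#--
-----#--
-----#--
-----#--
-----#--
--####--
--------
--------
--------
--------

Derivation:
Segment 0: (2,4) -> (5,4)
Segment 1: (5,4) -> (5,10)
Segment 2: (5,10) -> (5,13)
Segment 3: (5,13) -> (2,13)
Segment 4: (2,13) -> (2,11)
Segment 5: (2,11) -> (2,9)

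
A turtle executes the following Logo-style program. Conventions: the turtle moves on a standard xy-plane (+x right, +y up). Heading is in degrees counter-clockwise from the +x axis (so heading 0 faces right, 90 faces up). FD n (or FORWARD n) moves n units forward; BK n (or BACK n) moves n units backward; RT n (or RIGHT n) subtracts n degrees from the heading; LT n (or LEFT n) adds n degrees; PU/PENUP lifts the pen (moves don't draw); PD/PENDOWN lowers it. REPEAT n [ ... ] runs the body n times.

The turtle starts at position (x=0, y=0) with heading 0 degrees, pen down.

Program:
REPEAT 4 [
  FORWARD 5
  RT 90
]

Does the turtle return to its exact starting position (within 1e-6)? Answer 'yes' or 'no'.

Executing turtle program step by step:
Start: pos=(0,0), heading=0, pen down
REPEAT 4 [
  -- iteration 1/4 --
  FD 5: (0,0) -> (5,0) [heading=0, draw]
  RT 90: heading 0 -> 270
  -- iteration 2/4 --
  FD 5: (5,0) -> (5,-5) [heading=270, draw]
  RT 90: heading 270 -> 180
  -- iteration 3/4 --
  FD 5: (5,-5) -> (0,-5) [heading=180, draw]
  RT 90: heading 180 -> 90
  -- iteration 4/4 --
  FD 5: (0,-5) -> (0,0) [heading=90, draw]
  RT 90: heading 90 -> 0
]
Final: pos=(0,0), heading=0, 4 segment(s) drawn

Start position: (0, 0)
Final position: (0, 0)
Distance = 0; < 1e-6 -> CLOSED

Answer: yes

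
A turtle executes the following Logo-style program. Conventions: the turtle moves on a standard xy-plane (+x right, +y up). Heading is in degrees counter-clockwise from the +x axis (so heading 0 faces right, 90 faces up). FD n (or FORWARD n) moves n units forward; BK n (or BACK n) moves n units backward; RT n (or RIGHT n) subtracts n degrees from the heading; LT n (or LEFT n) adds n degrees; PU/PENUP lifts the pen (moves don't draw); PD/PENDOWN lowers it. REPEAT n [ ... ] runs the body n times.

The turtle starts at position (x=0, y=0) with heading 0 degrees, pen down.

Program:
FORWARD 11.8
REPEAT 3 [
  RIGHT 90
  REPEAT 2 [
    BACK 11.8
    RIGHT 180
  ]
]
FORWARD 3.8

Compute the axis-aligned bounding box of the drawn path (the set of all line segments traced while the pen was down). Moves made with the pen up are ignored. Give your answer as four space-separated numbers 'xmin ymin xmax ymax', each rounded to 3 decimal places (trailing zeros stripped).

Executing turtle program step by step:
Start: pos=(0,0), heading=0, pen down
FD 11.8: (0,0) -> (11.8,0) [heading=0, draw]
REPEAT 3 [
  -- iteration 1/3 --
  RT 90: heading 0 -> 270
  REPEAT 2 [
    -- iteration 1/2 --
    BK 11.8: (11.8,0) -> (11.8,11.8) [heading=270, draw]
    RT 180: heading 270 -> 90
    -- iteration 2/2 --
    BK 11.8: (11.8,11.8) -> (11.8,0) [heading=90, draw]
    RT 180: heading 90 -> 270
  ]
  -- iteration 2/3 --
  RT 90: heading 270 -> 180
  REPEAT 2 [
    -- iteration 1/2 --
    BK 11.8: (11.8,0) -> (23.6,0) [heading=180, draw]
    RT 180: heading 180 -> 0
    -- iteration 2/2 --
    BK 11.8: (23.6,0) -> (11.8,0) [heading=0, draw]
    RT 180: heading 0 -> 180
  ]
  -- iteration 3/3 --
  RT 90: heading 180 -> 90
  REPEAT 2 [
    -- iteration 1/2 --
    BK 11.8: (11.8,0) -> (11.8,-11.8) [heading=90, draw]
    RT 180: heading 90 -> 270
    -- iteration 2/2 --
    BK 11.8: (11.8,-11.8) -> (11.8,0) [heading=270, draw]
    RT 180: heading 270 -> 90
  ]
]
FD 3.8: (11.8,0) -> (11.8,3.8) [heading=90, draw]
Final: pos=(11.8,3.8), heading=90, 8 segment(s) drawn

Segment endpoints: x in {0, 11.8, 11.8, 11.8, 11.8, 23.6}, y in {-11.8, 0, 0, 0, 0, 3.8, 11.8}
xmin=0, ymin=-11.8, xmax=23.6, ymax=11.8

Answer: 0 -11.8 23.6 11.8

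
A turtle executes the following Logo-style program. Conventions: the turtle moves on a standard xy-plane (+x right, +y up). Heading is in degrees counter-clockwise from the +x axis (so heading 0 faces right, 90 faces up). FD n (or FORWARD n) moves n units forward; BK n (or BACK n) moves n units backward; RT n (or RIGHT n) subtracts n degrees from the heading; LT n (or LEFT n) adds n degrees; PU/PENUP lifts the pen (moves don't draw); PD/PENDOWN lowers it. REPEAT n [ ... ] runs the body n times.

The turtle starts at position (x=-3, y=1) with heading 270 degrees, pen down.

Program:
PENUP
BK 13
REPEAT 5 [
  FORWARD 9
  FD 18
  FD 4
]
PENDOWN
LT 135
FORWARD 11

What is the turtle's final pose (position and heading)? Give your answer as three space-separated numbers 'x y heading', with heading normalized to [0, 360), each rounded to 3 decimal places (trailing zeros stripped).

Answer: 4.778 -133.222 45

Derivation:
Executing turtle program step by step:
Start: pos=(-3,1), heading=270, pen down
PU: pen up
BK 13: (-3,1) -> (-3,14) [heading=270, move]
REPEAT 5 [
  -- iteration 1/5 --
  FD 9: (-3,14) -> (-3,5) [heading=270, move]
  FD 18: (-3,5) -> (-3,-13) [heading=270, move]
  FD 4: (-3,-13) -> (-3,-17) [heading=270, move]
  -- iteration 2/5 --
  FD 9: (-3,-17) -> (-3,-26) [heading=270, move]
  FD 18: (-3,-26) -> (-3,-44) [heading=270, move]
  FD 4: (-3,-44) -> (-3,-48) [heading=270, move]
  -- iteration 3/5 --
  FD 9: (-3,-48) -> (-3,-57) [heading=270, move]
  FD 18: (-3,-57) -> (-3,-75) [heading=270, move]
  FD 4: (-3,-75) -> (-3,-79) [heading=270, move]
  -- iteration 4/5 --
  FD 9: (-3,-79) -> (-3,-88) [heading=270, move]
  FD 18: (-3,-88) -> (-3,-106) [heading=270, move]
  FD 4: (-3,-106) -> (-3,-110) [heading=270, move]
  -- iteration 5/5 --
  FD 9: (-3,-110) -> (-3,-119) [heading=270, move]
  FD 18: (-3,-119) -> (-3,-137) [heading=270, move]
  FD 4: (-3,-137) -> (-3,-141) [heading=270, move]
]
PD: pen down
LT 135: heading 270 -> 45
FD 11: (-3,-141) -> (4.778,-133.222) [heading=45, draw]
Final: pos=(4.778,-133.222), heading=45, 1 segment(s) drawn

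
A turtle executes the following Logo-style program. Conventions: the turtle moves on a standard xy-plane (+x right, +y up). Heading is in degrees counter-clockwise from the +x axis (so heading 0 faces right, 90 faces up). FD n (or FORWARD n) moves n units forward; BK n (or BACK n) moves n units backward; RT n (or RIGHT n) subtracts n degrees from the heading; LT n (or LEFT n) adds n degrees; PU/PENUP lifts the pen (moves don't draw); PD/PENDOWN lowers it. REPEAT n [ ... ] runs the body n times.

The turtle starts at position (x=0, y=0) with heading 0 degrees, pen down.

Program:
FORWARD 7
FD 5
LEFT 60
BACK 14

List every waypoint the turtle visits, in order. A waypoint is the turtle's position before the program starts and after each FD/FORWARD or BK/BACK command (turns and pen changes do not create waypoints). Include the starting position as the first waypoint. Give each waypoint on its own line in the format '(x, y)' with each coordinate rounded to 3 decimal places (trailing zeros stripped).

Answer: (0, 0)
(7, 0)
(12, 0)
(5, -12.124)

Derivation:
Executing turtle program step by step:
Start: pos=(0,0), heading=0, pen down
FD 7: (0,0) -> (7,0) [heading=0, draw]
FD 5: (7,0) -> (12,0) [heading=0, draw]
LT 60: heading 0 -> 60
BK 14: (12,0) -> (5,-12.124) [heading=60, draw]
Final: pos=(5,-12.124), heading=60, 3 segment(s) drawn
Waypoints (4 total):
(0, 0)
(7, 0)
(12, 0)
(5, -12.124)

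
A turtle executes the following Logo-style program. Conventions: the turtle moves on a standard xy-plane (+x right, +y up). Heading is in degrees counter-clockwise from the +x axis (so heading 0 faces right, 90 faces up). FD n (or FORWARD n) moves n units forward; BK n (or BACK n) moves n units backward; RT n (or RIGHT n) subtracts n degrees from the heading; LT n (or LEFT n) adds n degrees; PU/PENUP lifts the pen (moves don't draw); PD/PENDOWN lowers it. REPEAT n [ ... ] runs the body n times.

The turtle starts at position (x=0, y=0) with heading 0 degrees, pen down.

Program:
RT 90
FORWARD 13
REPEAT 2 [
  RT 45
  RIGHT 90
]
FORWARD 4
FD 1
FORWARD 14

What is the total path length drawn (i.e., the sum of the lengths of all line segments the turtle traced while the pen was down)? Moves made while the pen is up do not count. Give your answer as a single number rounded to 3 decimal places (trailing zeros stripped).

Answer: 32

Derivation:
Executing turtle program step by step:
Start: pos=(0,0), heading=0, pen down
RT 90: heading 0 -> 270
FD 13: (0,0) -> (0,-13) [heading=270, draw]
REPEAT 2 [
  -- iteration 1/2 --
  RT 45: heading 270 -> 225
  RT 90: heading 225 -> 135
  -- iteration 2/2 --
  RT 45: heading 135 -> 90
  RT 90: heading 90 -> 0
]
FD 4: (0,-13) -> (4,-13) [heading=0, draw]
FD 1: (4,-13) -> (5,-13) [heading=0, draw]
FD 14: (5,-13) -> (19,-13) [heading=0, draw]
Final: pos=(19,-13), heading=0, 4 segment(s) drawn

Segment lengths:
  seg 1: (0,0) -> (0,-13), length = 13
  seg 2: (0,-13) -> (4,-13), length = 4
  seg 3: (4,-13) -> (5,-13), length = 1
  seg 4: (5,-13) -> (19,-13), length = 14
Total = 32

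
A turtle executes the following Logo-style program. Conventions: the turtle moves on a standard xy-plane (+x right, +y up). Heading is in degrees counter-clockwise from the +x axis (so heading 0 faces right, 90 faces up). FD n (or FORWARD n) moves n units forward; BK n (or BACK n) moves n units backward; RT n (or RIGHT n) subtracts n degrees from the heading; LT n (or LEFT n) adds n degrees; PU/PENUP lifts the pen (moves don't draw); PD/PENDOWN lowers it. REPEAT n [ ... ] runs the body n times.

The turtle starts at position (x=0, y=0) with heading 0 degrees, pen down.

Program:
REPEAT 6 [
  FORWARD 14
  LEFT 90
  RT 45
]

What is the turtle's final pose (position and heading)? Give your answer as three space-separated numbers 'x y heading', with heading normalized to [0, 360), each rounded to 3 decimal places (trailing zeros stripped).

Answer: -9.899 23.899 270

Derivation:
Executing turtle program step by step:
Start: pos=(0,0), heading=0, pen down
REPEAT 6 [
  -- iteration 1/6 --
  FD 14: (0,0) -> (14,0) [heading=0, draw]
  LT 90: heading 0 -> 90
  RT 45: heading 90 -> 45
  -- iteration 2/6 --
  FD 14: (14,0) -> (23.899,9.899) [heading=45, draw]
  LT 90: heading 45 -> 135
  RT 45: heading 135 -> 90
  -- iteration 3/6 --
  FD 14: (23.899,9.899) -> (23.899,23.899) [heading=90, draw]
  LT 90: heading 90 -> 180
  RT 45: heading 180 -> 135
  -- iteration 4/6 --
  FD 14: (23.899,23.899) -> (14,33.799) [heading=135, draw]
  LT 90: heading 135 -> 225
  RT 45: heading 225 -> 180
  -- iteration 5/6 --
  FD 14: (14,33.799) -> (0,33.799) [heading=180, draw]
  LT 90: heading 180 -> 270
  RT 45: heading 270 -> 225
  -- iteration 6/6 --
  FD 14: (0,33.799) -> (-9.899,23.899) [heading=225, draw]
  LT 90: heading 225 -> 315
  RT 45: heading 315 -> 270
]
Final: pos=(-9.899,23.899), heading=270, 6 segment(s) drawn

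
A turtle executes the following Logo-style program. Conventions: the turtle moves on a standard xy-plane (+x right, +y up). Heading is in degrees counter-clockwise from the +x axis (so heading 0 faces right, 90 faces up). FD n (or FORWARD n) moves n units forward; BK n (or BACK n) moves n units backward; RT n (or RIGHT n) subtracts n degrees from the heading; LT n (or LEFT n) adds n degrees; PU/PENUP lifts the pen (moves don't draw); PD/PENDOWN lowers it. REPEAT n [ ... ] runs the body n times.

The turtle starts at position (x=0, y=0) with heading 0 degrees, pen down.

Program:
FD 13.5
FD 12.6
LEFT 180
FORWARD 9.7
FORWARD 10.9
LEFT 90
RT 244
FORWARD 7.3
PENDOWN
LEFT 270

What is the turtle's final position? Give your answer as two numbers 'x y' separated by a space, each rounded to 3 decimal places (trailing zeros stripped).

Executing turtle program step by step:
Start: pos=(0,0), heading=0, pen down
FD 13.5: (0,0) -> (13.5,0) [heading=0, draw]
FD 12.6: (13.5,0) -> (26.1,0) [heading=0, draw]
LT 180: heading 0 -> 180
FD 9.7: (26.1,0) -> (16.4,0) [heading=180, draw]
FD 10.9: (16.4,0) -> (5.5,0) [heading=180, draw]
LT 90: heading 180 -> 270
RT 244: heading 270 -> 26
FD 7.3: (5.5,0) -> (12.061,3.2) [heading=26, draw]
PD: pen down
LT 270: heading 26 -> 296
Final: pos=(12.061,3.2), heading=296, 5 segment(s) drawn

Answer: 12.061 3.2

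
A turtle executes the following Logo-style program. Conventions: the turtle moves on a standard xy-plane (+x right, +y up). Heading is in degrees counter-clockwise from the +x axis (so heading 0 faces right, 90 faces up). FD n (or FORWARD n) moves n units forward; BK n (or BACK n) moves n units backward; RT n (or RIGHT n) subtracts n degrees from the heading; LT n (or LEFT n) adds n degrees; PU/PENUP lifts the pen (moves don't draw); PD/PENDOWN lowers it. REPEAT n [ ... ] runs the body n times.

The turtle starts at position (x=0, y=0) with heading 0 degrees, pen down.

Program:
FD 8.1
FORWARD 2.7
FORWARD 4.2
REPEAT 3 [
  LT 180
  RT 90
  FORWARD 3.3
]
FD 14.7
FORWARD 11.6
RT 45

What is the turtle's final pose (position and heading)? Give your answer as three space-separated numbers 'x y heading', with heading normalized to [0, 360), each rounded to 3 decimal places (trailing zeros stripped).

Answer: 11.7 -26.3 225

Derivation:
Executing turtle program step by step:
Start: pos=(0,0), heading=0, pen down
FD 8.1: (0,0) -> (8.1,0) [heading=0, draw]
FD 2.7: (8.1,0) -> (10.8,0) [heading=0, draw]
FD 4.2: (10.8,0) -> (15,0) [heading=0, draw]
REPEAT 3 [
  -- iteration 1/3 --
  LT 180: heading 0 -> 180
  RT 90: heading 180 -> 90
  FD 3.3: (15,0) -> (15,3.3) [heading=90, draw]
  -- iteration 2/3 --
  LT 180: heading 90 -> 270
  RT 90: heading 270 -> 180
  FD 3.3: (15,3.3) -> (11.7,3.3) [heading=180, draw]
  -- iteration 3/3 --
  LT 180: heading 180 -> 0
  RT 90: heading 0 -> 270
  FD 3.3: (11.7,3.3) -> (11.7,0) [heading=270, draw]
]
FD 14.7: (11.7,0) -> (11.7,-14.7) [heading=270, draw]
FD 11.6: (11.7,-14.7) -> (11.7,-26.3) [heading=270, draw]
RT 45: heading 270 -> 225
Final: pos=(11.7,-26.3), heading=225, 8 segment(s) drawn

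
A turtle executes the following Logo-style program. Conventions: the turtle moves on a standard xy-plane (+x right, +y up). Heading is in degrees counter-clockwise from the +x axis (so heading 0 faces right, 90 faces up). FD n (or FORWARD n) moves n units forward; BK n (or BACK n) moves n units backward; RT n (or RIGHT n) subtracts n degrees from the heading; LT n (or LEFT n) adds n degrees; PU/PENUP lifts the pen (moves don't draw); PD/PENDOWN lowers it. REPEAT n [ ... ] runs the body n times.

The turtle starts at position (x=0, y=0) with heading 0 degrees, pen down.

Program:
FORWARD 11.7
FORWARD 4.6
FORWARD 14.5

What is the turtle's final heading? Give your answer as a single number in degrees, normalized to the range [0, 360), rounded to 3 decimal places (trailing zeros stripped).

Executing turtle program step by step:
Start: pos=(0,0), heading=0, pen down
FD 11.7: (0,0) -> (11.7,0) [heading=0, draw]
FD 4.6: (11.7,0) -> (16.3,0) [heading=0, draw]
FD 14.5: (16.3,0) -> (30.8,0) [heading=0, draw]
Final: pos=(30.8,0), heading=0, 3 segment(s) drawn

Answer: 0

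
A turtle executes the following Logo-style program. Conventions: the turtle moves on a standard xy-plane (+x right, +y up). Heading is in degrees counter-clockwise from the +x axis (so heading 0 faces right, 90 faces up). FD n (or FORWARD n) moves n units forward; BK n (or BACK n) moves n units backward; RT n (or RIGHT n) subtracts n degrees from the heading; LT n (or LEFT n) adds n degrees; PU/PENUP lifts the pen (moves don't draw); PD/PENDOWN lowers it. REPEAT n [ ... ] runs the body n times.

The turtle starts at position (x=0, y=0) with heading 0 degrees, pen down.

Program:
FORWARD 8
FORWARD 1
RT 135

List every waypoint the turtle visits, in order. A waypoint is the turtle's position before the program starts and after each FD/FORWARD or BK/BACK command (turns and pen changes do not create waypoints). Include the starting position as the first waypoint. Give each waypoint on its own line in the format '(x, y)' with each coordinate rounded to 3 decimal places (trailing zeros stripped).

Executing turtle program step by step:
Start: pos=(0,0), heading=0, pen down
FD 8: (0,0) -> (8,0) [heading=0, draw]
FD 1: (8,0) -> (9,0) [heading=0, draw]
RT 135: heading 0 -> 225
Final: pos=(9,0), heading=225, 2 segment(s) drawn
Waypoints (3 total):
(0, 0)
(8, 0)
(9, 0)

Answer: (0, 0)
(8, 0)
(9, 0)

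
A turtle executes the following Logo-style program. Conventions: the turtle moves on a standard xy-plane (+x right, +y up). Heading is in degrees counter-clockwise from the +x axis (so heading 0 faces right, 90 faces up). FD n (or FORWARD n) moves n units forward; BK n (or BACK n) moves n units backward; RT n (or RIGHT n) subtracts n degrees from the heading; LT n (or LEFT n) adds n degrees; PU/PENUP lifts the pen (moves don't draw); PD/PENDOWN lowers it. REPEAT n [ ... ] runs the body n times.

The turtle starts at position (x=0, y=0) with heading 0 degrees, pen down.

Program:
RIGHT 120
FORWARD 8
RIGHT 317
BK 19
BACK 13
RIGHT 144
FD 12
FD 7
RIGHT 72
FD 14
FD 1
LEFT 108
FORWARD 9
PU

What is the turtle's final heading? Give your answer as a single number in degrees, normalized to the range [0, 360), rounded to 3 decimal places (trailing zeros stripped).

Answer: 175

Derivation:
Executing turtle program step by step:
Start: pos=(0,0), heading=0, pen down
RT 120: heading 0 -> 240
FD 8: (0,0) -> (-4,-6.928) [heading=240, draw]
RT 317: heading 240 -> 283
BK 19: (-4,-6.928) -> (-8.274,11.585) [heading=283, draw]
BK 13: (-8.274,11.585) -> (-11.198,24.252) [heading=283, draw]
RT 144: heading 283 -> 139
FD 12: (-11.198,24.252) -> (-20.255,32.124) [heading=139, draw]
FD 7: (-20.255,32.124) -> (-25.538,36.717) [heading=139, draw]
RT 72: heading 139 -> 67
FD 14: (-25.538,36.717) -> (-20.068,49.604) [heading=67, draw]
FD 1: (-20.068,49.604) -> (-19.677,50.524) [heading=67, draw]
LT 108: heading 67 -> 175
FD 9: (-19.677,50.524) -> (-28.643,51.309) [heading=175, draw]
PU: pen up
Final: pos=(-28.643,51.309), heading=175, 8 segment(s) drawn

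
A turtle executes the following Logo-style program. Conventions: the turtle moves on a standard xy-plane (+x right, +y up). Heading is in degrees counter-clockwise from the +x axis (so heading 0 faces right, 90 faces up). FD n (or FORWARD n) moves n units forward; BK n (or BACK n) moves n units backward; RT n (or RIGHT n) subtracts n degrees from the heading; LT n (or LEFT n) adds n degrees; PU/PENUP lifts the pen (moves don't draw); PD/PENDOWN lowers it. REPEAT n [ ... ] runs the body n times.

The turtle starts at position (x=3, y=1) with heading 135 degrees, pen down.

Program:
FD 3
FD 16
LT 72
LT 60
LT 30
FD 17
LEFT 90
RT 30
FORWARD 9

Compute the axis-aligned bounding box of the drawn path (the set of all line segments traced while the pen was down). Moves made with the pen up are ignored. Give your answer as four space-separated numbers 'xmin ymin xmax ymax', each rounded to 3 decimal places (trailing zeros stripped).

Executing turtle program step by step:
Start: pos=(3,1), heading=135, pen down
FD 3: (3,1) -> (0.879,3.121) [heading=135, draw]
FD 16: (0.879,3.121) -> (-10.435,14.435) [heading=135, draw]
LT 72: heading 135 -> 207
LT 60: heading 207 -> 267
LT 30: heading 267 -> 297
FD 17: (-10.435,14.435) -> (-2.717,-0.712) [heading=297, draw]
LT 90: heading 297 -> 27
RT 30: heading 27 -> 357
FD 9: (-2.717,-0.712) -> (6.27,-1.183) [heading=357, draw]
Final: pos=(6.27,-1.183), heading=357, 4 segment(s) drawn

Segment endpoints: x in {-10.435, -2.717, 0.879, 3, 6.27}, y in {-1.183, -0.712, 1, 3.121, 14.435}
xmin=-10.435, ymin=-1.183, xmax=6.27, ymax=14.435

Answer: -10.435 -1.183 6.27 14.435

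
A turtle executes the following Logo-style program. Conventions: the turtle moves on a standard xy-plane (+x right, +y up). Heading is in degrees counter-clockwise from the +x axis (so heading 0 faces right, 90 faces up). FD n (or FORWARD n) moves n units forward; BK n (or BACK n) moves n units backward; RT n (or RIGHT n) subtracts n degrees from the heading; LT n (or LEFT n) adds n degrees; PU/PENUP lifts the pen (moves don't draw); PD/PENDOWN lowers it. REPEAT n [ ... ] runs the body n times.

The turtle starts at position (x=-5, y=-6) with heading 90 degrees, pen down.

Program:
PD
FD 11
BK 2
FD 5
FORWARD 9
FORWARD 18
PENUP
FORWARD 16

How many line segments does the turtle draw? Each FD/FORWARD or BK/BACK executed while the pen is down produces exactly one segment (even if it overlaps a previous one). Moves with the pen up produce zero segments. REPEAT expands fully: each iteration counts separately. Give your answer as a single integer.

Answer: 5

Derivation:
Executing turtle program step by step:
Start: pos=(-5,-6), heading=90, pen down
PD: pen down
FD 11: (-5,-6) -> (-5,5) [heading=90, draw]
BK 2: (-5,5) -> (-5,3) [heading=90, draw]
FD 5: (-5,3) -> (-5,8) [heading=90, draw]
FD 9: (-5,8) -> (-5,17) [heading=90, draw]
FD 18: (-5,17) -> (-5,35) [heading=90, draw]
PU: pen up
FD 16: (-5,35) -> (-5,51) [heading=90, move]
Final: pos=(-5,51), heading=90, 5 segment(s) drawn
Segments drawn: 5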